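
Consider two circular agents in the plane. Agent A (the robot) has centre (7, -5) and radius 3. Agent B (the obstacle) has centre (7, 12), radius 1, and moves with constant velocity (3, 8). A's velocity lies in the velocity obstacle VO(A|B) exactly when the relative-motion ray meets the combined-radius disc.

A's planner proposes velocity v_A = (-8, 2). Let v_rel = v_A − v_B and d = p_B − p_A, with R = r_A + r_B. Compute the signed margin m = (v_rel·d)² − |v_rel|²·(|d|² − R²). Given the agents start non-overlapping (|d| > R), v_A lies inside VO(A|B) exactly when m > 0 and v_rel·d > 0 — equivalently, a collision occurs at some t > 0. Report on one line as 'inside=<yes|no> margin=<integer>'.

d = (0, 17),  |d|² = 289;  R = 3+1 = 4,  c = 289−4² = 273
v_rel = (-11, -6),  |v_rel|² = 157;  v_rel·d = (-11)·(0) + (-6)·(17) = -102
157·t² + 204·t + 273 = 0  ⇒  m = (-102)² − 157·273 = -32457
m = -32457 < 0,  v_rel·d = -102 < 0  ⇒  outside

inside=no margin=-32457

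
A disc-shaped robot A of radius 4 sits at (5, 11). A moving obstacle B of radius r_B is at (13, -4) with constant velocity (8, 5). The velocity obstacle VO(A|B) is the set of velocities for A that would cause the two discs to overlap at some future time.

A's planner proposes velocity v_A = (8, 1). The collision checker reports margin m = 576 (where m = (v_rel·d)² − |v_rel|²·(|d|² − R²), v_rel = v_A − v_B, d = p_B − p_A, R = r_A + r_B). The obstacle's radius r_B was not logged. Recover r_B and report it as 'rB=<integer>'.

m = 576
d = (8, -15);  v_rel = (0, -4),  |v_rel|² = 16
v_rel×d = (0)·(-15) − (-4)·(8) = 32
since m = R²·16 − 32²:  R² = (1024 + 576) / 16 = 100
R = √100 = 10  ⇒  r_B = 10 − 4 = 6

rB=6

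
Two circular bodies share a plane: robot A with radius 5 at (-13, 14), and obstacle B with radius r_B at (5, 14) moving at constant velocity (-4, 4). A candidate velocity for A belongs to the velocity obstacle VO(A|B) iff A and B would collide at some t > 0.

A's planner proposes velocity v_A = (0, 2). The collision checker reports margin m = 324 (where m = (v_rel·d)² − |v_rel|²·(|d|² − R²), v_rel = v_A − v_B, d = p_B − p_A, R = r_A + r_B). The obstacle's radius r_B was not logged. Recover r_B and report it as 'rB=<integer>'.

m = 324
d = (18, 0);  v_rel = (4, -2),  |v_rel|² = 20
v_rel×d = (4)·(0) − (-2)·(18) = 36
since m = R²·20 − 36²:  R² = (1296 + 324) / 20 = 81
R = √81 = 9  ⇒  r_B = 9 − 5 = 4

rB=4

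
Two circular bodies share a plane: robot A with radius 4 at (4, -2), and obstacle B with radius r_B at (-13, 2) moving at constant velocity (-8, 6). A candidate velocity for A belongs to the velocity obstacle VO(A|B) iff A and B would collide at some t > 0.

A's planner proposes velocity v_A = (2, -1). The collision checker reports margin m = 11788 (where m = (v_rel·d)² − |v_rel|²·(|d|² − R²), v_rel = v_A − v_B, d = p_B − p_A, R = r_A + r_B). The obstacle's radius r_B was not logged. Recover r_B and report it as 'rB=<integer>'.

m = 11788
d = (-17, 4);  v_rel = (10, -7),  |v_rel|² = 149
v_rel×d = (10)·(4) − (-7)·(-17) = -79
since m = R²·149 − (-79)²:  R² = (6241 + 11788) / 149 = 121
R = √121 = 11  ⇒  r_B = 11 − 4 = 7

rB=7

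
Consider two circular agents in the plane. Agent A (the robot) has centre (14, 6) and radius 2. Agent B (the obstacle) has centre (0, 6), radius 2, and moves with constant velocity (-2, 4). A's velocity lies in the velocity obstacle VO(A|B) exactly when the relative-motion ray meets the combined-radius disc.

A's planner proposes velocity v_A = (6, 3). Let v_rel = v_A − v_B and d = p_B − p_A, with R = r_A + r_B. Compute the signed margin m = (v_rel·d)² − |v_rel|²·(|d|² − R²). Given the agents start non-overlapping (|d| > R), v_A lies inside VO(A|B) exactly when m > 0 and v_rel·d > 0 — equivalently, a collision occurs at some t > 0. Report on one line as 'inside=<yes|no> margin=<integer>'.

d = (-14, 0),  |d|² = 196;  R = 2+2 = 4,  c = 196−4² = 180
v_rel = (8, -1),  |v_rel|² = 65;  v_rel·d = (8)·(-14) + (-1)·(0) = -112
65·t² + 224·t + 180 = 0  ⇒  m = (-112)² − 65·180 = 844
m = 844 > 0,  v_rel·d = -112 < 0  ⇒  outside

inside=no margin=844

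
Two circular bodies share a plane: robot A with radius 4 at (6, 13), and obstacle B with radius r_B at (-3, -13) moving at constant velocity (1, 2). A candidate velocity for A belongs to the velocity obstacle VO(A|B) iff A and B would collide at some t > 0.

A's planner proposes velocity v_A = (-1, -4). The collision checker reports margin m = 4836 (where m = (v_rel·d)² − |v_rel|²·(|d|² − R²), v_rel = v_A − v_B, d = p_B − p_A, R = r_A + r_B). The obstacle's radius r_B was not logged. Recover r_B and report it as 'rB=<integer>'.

m = 4836
d = (-9, -26);  v_rel = (-2, -6),  |v_rel|² = 40
v_rel×d = (-2)·(-26) − (-6)·(-9) = -2
since m = R²·40 − (-2)²:  R² = (4 + 4836) / 40 = 121
R = √121 = 11  ⇒  r_B = 11 − 4 = 7

rB=7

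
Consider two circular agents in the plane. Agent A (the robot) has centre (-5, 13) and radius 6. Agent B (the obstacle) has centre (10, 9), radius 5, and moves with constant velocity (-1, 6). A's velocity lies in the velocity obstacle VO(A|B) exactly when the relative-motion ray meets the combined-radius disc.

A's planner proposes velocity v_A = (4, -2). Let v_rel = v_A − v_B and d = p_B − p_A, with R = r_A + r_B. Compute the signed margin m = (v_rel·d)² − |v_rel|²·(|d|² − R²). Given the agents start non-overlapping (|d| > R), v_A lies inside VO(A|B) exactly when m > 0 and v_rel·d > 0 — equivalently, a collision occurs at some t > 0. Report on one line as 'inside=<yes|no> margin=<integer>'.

d = (15, -4),  |d|² = 241;  R = 6+5 = 11,  c = 241−11² = 120
v_rel = (5, -8),  |v_rel|² = 89;  v_rel·d = (5)·(15) + (-8)·(-4) = 107
89·t² − 214·t + 120 = 0  ⇒  m = 107² − 89·120 = 769
m = 769 > 0,  v_rel·d = 107 > 0  ⇒  inside

inside=yes margin=769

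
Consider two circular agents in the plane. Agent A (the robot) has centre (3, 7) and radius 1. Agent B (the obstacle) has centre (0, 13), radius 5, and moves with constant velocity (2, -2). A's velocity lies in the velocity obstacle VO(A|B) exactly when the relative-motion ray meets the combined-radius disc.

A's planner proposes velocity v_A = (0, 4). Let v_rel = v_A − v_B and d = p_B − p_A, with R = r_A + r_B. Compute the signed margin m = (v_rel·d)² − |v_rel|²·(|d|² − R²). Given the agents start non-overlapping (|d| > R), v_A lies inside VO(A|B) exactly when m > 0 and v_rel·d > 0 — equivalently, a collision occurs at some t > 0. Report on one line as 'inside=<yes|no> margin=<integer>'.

d = (-3, 6),  |d|² = 45;  R = 1+5 = 6,  c = 45−6² = 9
v_rel = (-2, 6),  |v_rel|² = 40;  v_rel·d = (-2)·(-3) + (6)·(6) = 42
40·t² − 84·t + 9 = 0  ⇒  m = 42² − 40·9 = 1404
m = 1404 > 0,  v_rel·d = 42 > 0  ⇒  inside

inside=yes margin=1404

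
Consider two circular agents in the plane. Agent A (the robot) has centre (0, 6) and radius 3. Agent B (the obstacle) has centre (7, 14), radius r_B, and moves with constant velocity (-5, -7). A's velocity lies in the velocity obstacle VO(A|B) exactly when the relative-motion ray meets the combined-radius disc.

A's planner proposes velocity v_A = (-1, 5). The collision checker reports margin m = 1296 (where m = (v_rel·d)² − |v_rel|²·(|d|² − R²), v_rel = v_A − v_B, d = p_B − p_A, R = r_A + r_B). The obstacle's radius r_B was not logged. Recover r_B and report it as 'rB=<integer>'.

m = 1296
d = (7, 8);  v_rel = (4, 12),  |v_rel|² = 160
v_rel×d = (4)·(8) − (12)·(7) = -52
since m = R²·160 − (-52)²:  R² = (2704 + 1296) / 160 = 25
R = √25 = 5  ⇒  r_B = 5 − 3 = 2

rB=2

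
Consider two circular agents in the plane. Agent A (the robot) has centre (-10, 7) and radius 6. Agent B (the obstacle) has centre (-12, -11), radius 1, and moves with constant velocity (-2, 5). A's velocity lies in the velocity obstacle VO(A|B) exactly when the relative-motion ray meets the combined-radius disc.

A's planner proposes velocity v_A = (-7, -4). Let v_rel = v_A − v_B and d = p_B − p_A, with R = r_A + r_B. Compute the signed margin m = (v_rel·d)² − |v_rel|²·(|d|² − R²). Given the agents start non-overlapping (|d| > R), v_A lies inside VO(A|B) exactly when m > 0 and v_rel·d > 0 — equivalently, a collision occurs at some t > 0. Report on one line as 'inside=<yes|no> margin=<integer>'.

d = (-2, -18),  |d|² = 328;  R = 6+1 = 7,  c = 328−7² = 279
v_rel = (-5, -9),  |v_rel|² = 106;  v_rel·d = (-5)·(-2) + (-9)·(-18) = 172
106·t² − 344·t + 279 = 0  ⇒  m = 172² − 106·279 = 10
m = 10 > 0,  v_rel·d = 172 > 0  ⇒  inside

inside=yes margin=10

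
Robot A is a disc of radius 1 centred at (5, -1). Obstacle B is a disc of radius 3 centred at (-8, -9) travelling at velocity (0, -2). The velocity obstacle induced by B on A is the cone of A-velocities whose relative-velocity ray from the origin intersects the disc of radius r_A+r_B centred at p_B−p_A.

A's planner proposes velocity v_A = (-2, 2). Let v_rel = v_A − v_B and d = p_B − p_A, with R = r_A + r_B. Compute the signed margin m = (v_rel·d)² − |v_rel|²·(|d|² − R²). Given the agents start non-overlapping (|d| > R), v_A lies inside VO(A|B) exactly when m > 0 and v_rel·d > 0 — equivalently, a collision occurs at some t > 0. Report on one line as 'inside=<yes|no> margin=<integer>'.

d = (-13, -8),  |d|² = 233;  R = 1+3 = 4,  c = 233−4² = 217
v_rel = (-2, 4),  |v_rel|² = 20;  v_rel·d = (-2)·(-13) + (4)·(-8) = -6
20·t² + 12·t + 217 = 0  ⇒  m = (-6)² − 20·217 = -4304
m = -4304 < 0,  v_rel·d = -6 < 0  ⇒  outside

inside=no margin=-4304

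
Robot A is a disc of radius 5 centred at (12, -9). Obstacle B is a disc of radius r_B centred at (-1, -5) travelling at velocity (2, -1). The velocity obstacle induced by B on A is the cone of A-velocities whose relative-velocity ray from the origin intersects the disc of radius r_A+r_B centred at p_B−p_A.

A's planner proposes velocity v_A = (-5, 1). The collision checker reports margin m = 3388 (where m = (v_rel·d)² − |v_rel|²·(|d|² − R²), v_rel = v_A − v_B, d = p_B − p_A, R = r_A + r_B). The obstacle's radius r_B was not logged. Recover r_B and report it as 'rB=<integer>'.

m = 3388
d = (-13, 4);  v_rel = (-7, 2),  |v_rel|² = 53
v_rel×d = (-7)·(4) − (2)·(-13) = -2
since m = R²·53 − (-2)²:  R² = (4 + 3388) / 53 = 64
R = √64 = 8  ⇒  r_B = 8 − 5 = 3

rB=3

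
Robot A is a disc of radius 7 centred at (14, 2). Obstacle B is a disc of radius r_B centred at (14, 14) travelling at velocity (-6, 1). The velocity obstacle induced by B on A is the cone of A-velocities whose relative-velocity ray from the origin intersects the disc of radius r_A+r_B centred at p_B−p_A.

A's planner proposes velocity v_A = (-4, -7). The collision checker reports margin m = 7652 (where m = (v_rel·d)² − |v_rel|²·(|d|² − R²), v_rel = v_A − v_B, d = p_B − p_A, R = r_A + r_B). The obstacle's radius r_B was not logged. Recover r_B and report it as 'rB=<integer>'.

m = 7652
d = (0, 12);  v_rel = (2, -8),  |v_rel|² = 68
v_rel×d = (2)·(12) − (-8)·(0) = 24
since m = R²·68 − 24²:  R² = (576 + 7652) / 68 = 121
R = √121 = 11  ⇒  r_B = 11 − 7 = 4

rB=4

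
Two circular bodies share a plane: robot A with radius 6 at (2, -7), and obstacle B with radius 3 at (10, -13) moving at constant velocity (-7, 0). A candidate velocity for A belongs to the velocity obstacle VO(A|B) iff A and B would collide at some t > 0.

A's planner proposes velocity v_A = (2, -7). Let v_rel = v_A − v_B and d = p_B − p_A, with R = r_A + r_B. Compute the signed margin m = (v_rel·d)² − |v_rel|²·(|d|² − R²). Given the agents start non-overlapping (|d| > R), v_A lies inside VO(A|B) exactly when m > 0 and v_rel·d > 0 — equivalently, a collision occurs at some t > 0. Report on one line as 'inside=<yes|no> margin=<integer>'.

d = (8, -6),  |d|² = 100;  R = 6+3 = 9,  c = 100−9² = 19
v_rel = (9, -7),  |v_rel|² = 130;  v_rel·d = (9)·(8) + (-7)·(-6) = 114
130·t² − 228·t + 19 = 0  ⇒  m = 114² − 130·19 = 10526
m = 10526 > 0,  v_rel·d = 114 > 0  ⇒  inside

inside=yes margin=10526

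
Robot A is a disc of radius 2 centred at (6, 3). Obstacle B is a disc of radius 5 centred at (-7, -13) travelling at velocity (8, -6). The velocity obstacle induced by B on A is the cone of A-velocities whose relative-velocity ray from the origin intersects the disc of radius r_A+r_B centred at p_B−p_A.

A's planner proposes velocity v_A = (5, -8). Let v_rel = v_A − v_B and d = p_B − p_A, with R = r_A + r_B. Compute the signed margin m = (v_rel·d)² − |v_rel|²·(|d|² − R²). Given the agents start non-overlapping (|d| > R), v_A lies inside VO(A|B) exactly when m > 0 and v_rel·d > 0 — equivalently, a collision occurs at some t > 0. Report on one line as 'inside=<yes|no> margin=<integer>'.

d = (-13, -16),  |d|² = 425;  R = 2+5 = 7,  c = 425−7² = 376
v_rel = (-3, -2),  |v_rel|² = 13;  v_rel·d = (-3)·(-13) + (-2)·(-16) = 71
13·t² − 142·t + 376 = 0  ⇒  m = 71² − 13·376 = 153
m = 153 > 0,  v_rel·d = 71 > 0  ⇒  inside

inside=yes margin=153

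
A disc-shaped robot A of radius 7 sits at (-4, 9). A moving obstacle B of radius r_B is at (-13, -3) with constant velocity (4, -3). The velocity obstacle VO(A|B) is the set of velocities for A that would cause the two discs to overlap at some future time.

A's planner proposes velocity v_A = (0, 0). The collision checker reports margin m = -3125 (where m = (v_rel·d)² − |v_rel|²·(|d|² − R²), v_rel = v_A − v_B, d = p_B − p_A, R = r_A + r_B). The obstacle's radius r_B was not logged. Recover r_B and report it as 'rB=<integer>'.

m = -3125
d = (-9, -12);  v_rel = (-4, 3),  |v_rel|² = 25
v_rel×d = (-4)·(-12) − (3)·(-9) = 75
since m = R²·25 − 75²:  R² = (5625 + -3125) / 25 = 100
R = √100 = 10  ⇒  r_B = 10 − 7 = 3

rB=3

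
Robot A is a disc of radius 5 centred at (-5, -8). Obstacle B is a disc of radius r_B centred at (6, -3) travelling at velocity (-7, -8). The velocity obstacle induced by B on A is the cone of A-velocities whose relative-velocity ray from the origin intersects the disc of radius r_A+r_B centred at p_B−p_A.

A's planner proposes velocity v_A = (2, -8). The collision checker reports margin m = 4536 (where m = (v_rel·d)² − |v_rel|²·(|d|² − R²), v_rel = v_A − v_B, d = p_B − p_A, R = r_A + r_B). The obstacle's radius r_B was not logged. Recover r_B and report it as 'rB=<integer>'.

m = 4536
d = (11, 5);  v_rel = (9, 0),  |v_rel|² = 81
v_rel×d = (9)·(5) − (0)·(11) = 45
since m = R²·81 − 45²:  R² = (2025 + 4536) / 81 = 81
R = √81 = 9  ⇒  r_B = 9 − 5 = 4

rB=4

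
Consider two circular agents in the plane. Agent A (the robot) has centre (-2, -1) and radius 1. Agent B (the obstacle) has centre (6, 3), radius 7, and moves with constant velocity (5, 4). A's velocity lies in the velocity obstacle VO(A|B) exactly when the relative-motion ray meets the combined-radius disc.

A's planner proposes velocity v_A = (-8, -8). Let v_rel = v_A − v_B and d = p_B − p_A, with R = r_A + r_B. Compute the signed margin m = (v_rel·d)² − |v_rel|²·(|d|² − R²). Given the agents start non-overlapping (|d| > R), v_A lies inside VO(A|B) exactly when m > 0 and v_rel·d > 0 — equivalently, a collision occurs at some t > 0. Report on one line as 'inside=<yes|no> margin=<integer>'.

d = (8, 4),  |d|² = 80;  R = 1+7 = 8,  c = 80−8² = 16
v_rel = (-13, -12),  |v_rel|² = 313;  v_rel·d = (-13)·(8) + (-12)·(4) = -152
313·t² + 304·t + 16 = 0  ⇒  m = (-152)² − 313·16 = 18096
m = 18096 > 0,  v_rel·d = -152 < 0  ⇒  outside

inside=no margin=18096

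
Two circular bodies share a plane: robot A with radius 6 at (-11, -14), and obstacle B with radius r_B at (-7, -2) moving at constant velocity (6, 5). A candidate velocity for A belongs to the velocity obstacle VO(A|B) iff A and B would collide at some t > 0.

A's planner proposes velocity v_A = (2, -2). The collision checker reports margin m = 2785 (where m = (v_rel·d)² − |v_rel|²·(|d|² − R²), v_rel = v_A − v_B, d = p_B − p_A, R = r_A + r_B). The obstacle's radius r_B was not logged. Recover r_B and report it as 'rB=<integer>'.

m = 2785
d = (4, 12);  v_rel = (-4, -7),  |v_rel|² = 65
v_rel×d = (-4)·(12) − (-7)·(4) = -20
since m = R²·65 − (-20)²:  R² = (400 + 2785) / 65 = 49
R = √49 = 7  ⇒  r_B = 7 − 6 = 1

rB=1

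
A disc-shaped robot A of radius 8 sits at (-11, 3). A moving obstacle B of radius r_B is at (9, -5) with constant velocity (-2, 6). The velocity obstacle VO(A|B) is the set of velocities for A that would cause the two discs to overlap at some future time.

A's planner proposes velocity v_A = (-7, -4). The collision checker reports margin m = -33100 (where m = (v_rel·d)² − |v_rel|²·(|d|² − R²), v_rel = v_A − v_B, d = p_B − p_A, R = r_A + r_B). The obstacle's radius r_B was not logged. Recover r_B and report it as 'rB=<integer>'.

m = -33100
d = (20, -8);  v_rel = (-5, -10),  |v_rel|² = 125
v_rel×d = (-5)·(-8) − (-10)·(20) = 240
since m = R²·125 − 240²:  R² = (57600 + -33100) / 125 = 196
R = √196 = 14  ⇒  r_B = 14 − 8 = 6

rB=6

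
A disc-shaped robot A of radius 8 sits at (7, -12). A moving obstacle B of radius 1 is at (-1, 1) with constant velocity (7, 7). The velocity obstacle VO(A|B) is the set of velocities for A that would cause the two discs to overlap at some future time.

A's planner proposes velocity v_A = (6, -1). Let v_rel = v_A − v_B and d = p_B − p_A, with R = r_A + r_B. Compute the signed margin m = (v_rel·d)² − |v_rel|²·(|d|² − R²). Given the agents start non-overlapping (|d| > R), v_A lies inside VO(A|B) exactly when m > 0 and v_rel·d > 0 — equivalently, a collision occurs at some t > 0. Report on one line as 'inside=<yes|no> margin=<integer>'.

d = (-8, 13),  |d|² = 233;  R = 8+1 = 9,  c = 233−9² = 152
v_rel = (-1, -8),  |v_rel|² = 65;  v_rel·d = (-1)·(-8) + (-8)·(13) = -96
65·t² + 192·t + 152 = 0  ⇒  m = (-96)² − 65·152 = -664
m = -664 < 0,  v_rel·d = -96 < 0  ⇒  outside

inside=no margin=-664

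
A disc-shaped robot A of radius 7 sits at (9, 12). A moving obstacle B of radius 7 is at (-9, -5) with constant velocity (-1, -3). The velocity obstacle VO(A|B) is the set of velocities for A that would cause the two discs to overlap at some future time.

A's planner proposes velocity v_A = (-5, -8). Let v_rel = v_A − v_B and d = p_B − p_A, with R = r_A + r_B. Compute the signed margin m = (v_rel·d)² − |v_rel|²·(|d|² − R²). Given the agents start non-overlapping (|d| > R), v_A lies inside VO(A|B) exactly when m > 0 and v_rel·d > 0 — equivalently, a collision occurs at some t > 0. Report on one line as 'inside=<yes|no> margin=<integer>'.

d = (-18, -17),  |d|² = 613;  R = 7+7 = 14,  c = 613−14² = 417
v_rel = (-4, -5),  |v_rel|² = 41;  v_rel·d = (-4)·(-18) + (-5)·(-17) = 157
41·t² − 314·t + 417 = 0  ⇒  m = 157² − 41·417 = 7552
m = 7552 > 0,  v_rel·d = 157 > 0  ⇒  inside

inside=yes margin=7552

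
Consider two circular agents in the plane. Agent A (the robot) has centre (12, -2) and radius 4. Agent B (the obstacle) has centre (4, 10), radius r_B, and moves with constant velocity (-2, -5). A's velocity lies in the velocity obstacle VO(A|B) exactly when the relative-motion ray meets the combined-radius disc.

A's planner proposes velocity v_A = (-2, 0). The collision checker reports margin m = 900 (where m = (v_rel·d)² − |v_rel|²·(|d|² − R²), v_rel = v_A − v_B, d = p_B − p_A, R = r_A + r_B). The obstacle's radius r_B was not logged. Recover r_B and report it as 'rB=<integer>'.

m = 900
d = (-8, 12);  v_rel = (0, 5),  |v_rel|² = 25
v_rel×d = (0)·(12) − (5)·(-8) = 40
since m = R²·25 − 40²:  R² = (1600 + 900) / 25 = 100
R = √100 = 10  ⇒  r_B = 10 − 4 = 6

rB=6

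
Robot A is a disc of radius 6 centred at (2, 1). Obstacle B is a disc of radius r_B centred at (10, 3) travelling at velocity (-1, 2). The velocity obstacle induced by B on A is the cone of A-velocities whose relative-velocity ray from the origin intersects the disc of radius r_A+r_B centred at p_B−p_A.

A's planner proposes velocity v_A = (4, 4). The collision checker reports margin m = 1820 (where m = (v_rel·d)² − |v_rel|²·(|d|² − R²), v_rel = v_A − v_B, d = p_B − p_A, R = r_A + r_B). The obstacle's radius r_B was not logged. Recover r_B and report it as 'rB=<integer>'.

m = 1820
d = (8, 2);  v_rel = (5, 2),  |v_rel|² = 29
v_rel×d = (5)·(2) − (2)·(8) = -6
since m = R²·29 − (-6)²:  R² = (36 + 1820) / 29 = 64
R = √64 = 8  ⇒  r_B = 8 − 6 = 2

rB=2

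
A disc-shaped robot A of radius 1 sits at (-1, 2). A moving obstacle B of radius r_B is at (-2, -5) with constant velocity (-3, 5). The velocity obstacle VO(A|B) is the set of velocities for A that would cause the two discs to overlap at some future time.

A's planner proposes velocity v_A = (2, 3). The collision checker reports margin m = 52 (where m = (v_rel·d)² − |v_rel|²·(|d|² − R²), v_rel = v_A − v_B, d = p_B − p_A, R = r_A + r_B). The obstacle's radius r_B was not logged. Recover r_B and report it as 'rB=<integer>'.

m = 52
d = (-1, -7);  v_rel = (5, -2),  |v_rel|² = 29
v_rel×d = (5)·(-7) − (-2)·(-1) = -37
since m = R²·29 − (-37)²:  R² = (1369 + 52) / 29 = 49
R = √49 = 7  ⇒  r_B = 7 − 1 = 6

rB=6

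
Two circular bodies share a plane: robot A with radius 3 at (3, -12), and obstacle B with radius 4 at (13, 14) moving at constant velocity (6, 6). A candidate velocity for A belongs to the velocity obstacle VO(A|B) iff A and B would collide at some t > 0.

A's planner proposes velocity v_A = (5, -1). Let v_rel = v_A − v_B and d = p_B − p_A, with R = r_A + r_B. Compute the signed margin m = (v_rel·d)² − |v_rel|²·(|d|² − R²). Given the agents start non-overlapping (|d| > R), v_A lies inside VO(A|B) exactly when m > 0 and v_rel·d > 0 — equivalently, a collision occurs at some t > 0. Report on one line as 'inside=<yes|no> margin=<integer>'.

d = (10, 26),  |d|² = 776;  R = 3+4 = 7,  c = 776−7² = 727
v_rel = (-1, -7),  |v_rel|² = 50;  v_rel·d = (-1)·(10) + (-7)·(26) = -192
50·t² + 384·t + 727 = 0  ⇒  m = (-192)² − 50·727 = 514
m = 514 > 0,  v_rel·d = -192 < 0  ⇒  outside

inside=no margin=514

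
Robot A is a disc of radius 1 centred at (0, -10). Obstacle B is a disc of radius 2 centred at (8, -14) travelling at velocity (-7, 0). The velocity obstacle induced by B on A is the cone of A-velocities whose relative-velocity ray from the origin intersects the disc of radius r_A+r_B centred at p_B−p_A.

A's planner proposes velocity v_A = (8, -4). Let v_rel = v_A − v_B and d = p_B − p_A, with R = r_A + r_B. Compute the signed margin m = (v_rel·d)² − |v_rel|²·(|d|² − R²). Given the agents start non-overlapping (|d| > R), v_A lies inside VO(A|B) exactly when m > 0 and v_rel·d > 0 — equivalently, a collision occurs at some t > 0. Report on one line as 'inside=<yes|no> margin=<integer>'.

d = (8, -4),  |d|² = 80;  R = 1+2 = 3,  c = 80−3² = 71
v_rel = (15, -4),  |v_rel|² = 241;  v_rel·d = (15)·(8) + (-4)·(-4) = 136
241·t² − 272·t + 71 = 0  ⇒  m = 136² − 241·71 = 1385
m = 1385 > 0,  v_rel·d = 136 > 0  ⇒  inside

inside=yes margin=1385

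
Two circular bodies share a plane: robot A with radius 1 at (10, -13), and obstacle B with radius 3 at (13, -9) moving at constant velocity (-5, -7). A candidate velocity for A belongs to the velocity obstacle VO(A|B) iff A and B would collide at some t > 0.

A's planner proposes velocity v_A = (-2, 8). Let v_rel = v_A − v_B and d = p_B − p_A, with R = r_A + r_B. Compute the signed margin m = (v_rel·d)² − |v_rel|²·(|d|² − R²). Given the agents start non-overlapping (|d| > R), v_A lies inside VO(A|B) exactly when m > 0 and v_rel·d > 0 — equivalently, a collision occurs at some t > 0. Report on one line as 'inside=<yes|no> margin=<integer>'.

d = (3, 4),  |d|² = 25;  R = 1+3 = 4,  c = 25−4² = 9
v_rel = (3, 15),  |v_rel|² = 234;  v_rel·d = (3)·(3) + (15)·(4) = 69
234·t² − 138·t + 9 = 0  ⇒  m = 69² − 234·9 = 2655
m = 2655 > 0,  v_rel·d = 69 > 0  ⇒  inside

inside=yes margin=2655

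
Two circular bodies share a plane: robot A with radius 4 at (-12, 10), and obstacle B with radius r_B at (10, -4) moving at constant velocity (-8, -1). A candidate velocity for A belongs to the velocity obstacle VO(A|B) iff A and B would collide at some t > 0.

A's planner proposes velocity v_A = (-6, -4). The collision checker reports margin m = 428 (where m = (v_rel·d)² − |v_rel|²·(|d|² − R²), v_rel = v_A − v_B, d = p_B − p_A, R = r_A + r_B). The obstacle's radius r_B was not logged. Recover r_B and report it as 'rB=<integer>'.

m = 428
d = (22, -14);  v_rel = (2, -3),  |v_rel|² = 13
v_rel×d = (2)·(-14) − (-3)·(22) = 38
since m = R²·13 − 38²:  R² = (1444 + 428) / 13 = 144
R = √144 = 12  ⇒  r_B = 12 − 4 = 8

rB=8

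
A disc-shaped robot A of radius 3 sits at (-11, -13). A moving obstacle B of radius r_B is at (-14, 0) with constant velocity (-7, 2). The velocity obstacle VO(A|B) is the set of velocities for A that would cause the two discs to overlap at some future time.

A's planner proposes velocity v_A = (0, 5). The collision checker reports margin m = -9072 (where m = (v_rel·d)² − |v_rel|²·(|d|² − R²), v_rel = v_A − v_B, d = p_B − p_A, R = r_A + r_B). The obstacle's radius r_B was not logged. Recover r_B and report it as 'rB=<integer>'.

m = -9072
d = (-3, 13);  v_rel = (7, 3),  |v_rel|² = 58
v_rel×d = (7)·(13) − (3)·(-3) = 100
since m = R²·58 − 100²:  R² = (10000 + -9072) / 58 = 16
R = √16 = 4  ⇒  r_B = 4 − 3 = 1

rB=1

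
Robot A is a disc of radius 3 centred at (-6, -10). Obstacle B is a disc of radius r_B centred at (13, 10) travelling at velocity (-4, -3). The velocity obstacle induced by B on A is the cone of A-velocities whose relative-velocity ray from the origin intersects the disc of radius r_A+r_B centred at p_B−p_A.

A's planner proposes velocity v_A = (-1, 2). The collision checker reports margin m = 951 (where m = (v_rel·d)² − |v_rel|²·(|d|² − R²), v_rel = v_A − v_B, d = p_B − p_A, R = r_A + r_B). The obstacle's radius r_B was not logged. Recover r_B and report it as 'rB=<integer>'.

m = 951
d = (19, 20);  v_rel = (3, 5),  |v_rel|² = 34
v_rel×d = (3)·(20) − (5)·(19) = -35
since m = R²·34 − (-35)²:  R² = (1225 + 951) / 34 = 64
R = √64 = 8  ⇒  r_B = 8 − 3 = 5

rB=5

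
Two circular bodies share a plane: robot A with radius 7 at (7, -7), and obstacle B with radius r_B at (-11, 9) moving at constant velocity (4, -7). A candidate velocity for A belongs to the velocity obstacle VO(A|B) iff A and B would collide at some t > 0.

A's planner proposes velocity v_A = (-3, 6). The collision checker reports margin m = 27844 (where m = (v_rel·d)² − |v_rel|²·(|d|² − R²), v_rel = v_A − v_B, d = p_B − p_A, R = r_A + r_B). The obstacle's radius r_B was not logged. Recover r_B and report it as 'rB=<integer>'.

m = 27844
d = (-18, 16);  v_rel = (-7, 13),  |v_rel|² = 218
v_rel×d = (-7)·(16) − (13)·(-18) = 122
since m = R²·218 − 122²:  R² = (14884 + 27844) / 218 = 196
R = √196 = 14  ⇒  r_B = 14 − 7 = 7

rB=7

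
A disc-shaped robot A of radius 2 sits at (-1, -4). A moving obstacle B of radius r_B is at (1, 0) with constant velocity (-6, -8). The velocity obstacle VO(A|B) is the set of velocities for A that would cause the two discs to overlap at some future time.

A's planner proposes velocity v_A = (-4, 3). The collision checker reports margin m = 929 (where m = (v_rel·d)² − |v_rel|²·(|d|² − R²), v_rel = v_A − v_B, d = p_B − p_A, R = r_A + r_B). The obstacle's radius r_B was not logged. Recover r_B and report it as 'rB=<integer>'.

m = 929
d = (2, 4);  v_rel = (2, 11),  |v_rel|² = 125
v_rel×d = (2)·(4) − (11)·(2) = -14
since m = R²·125 − (-14)²:  R² = (196 + 929) / 125 = 9
R = √9 = 3  ⇒  r_B = 3 − 2 = 1

rB=1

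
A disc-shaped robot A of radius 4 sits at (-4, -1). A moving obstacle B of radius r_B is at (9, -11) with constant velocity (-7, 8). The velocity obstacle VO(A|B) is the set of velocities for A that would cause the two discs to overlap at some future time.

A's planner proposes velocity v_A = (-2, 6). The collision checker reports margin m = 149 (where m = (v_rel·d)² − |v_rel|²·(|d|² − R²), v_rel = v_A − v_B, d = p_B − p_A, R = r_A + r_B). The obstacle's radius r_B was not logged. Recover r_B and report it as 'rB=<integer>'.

m = 149
d = (13, -10);  v_rel = (5, -2),  |v_rel|² = 29
v_rel×d = (5)·(-10) − (-2)·(13) = -24
since m = R²·29 − (-24)²:  R² = (576 + 149) / 29 = 25
R = √25 = 5  ⇒  r_B = 5 − 4 = 1

rB=1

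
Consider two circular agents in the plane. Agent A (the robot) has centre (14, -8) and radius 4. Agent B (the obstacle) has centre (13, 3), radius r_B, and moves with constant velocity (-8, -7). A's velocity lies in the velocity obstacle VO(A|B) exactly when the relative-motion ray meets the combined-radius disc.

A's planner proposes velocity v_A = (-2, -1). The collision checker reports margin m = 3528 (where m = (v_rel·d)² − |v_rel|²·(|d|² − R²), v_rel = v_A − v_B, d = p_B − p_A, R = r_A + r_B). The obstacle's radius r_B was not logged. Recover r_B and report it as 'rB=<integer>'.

m = 3528
d = (-1, 11);  v_rel = (6, 6),  |v_rel|² = 72
v_rel×d = (6)·(11) − (6)·(-1) = 72
since m = R²·72 − 72²:  R² = (5184 + 3528) / 72 = 121
R = √121 = 11  ⇒  r_B = 11 − 4 = 7

rB=7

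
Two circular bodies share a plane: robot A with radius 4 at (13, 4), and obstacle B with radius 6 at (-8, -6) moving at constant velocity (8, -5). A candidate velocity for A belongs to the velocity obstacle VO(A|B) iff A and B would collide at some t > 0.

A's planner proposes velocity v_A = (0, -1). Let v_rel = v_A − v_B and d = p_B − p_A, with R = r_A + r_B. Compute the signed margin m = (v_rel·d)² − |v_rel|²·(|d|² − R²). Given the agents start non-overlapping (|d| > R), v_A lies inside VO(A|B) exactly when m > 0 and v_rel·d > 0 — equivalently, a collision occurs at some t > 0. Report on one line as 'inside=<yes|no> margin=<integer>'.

d = (-21, -10),  |d|² = 541;  R = 4+6 = 10,  c = 541−10² = 441
v_rel = (-8, 4),  |v_rel|² = 80;  v_rel·d = (-8)·(-21) + (4)·(-10) = 128
80·t² − 256·t + 441 = 0  ⇒  m = 128² − 80·441 = -18896
m = -18896 < 0,  v_rel·d = 128 > 0  ⇒  outside

inside=no margin=-18896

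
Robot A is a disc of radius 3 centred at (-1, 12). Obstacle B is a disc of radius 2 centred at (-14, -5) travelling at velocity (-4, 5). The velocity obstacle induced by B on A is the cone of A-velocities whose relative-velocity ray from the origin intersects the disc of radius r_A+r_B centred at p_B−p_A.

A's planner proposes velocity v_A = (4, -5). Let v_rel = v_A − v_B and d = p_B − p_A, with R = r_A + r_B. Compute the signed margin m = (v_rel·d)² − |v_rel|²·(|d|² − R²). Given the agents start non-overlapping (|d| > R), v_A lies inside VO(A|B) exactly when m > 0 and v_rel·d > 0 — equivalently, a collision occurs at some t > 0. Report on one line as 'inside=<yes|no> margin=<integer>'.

d = (-13, -17),  |d|² = 458;  R = 3+2 = 5,  c = 458−5² = 433
v_rel = (8, -10),  |v_rel|² = 164;  v_rel·d = (8)·(-13) + (-10)·(-17) = 66
164·t² − 132·t + 433 = 0  ⇒  m = 66² − 164·433 = -66656
m = -66656 < 0,  v_rel·d = 66 > 0  ⇒  outside

inside=no margin=-66656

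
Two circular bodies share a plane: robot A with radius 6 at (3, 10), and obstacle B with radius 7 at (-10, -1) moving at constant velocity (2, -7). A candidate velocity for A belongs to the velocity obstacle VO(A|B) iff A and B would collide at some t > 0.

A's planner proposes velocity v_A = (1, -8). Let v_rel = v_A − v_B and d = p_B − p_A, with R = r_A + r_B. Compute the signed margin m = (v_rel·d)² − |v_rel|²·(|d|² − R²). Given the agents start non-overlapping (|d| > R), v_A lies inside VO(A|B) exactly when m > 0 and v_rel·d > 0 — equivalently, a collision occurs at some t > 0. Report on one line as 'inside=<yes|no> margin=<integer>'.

d = (-13, -11),  |d|² = 290;  R = 6+7 = 13,  c = 290−13² = 121
v_rel = (-1, -1),  |v_rel|² = 2;  v_rel·d = (-1)·(-13) + (-1)·(-11) = 24
2·t² − 48·t + 121 = 0  ⇒  m = 24² − 2·121 = 334
m = 334 > 0,  v_rel·d = 24 > 0  ⇒  inside

inside=yes margin=334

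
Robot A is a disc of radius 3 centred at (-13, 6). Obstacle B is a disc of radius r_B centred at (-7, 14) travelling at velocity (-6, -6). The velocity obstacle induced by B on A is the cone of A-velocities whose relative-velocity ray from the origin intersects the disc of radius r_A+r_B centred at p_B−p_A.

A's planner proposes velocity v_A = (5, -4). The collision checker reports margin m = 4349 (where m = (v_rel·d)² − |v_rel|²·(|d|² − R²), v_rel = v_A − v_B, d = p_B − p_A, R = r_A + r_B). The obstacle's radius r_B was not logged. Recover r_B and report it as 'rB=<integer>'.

m = 4349
d = (6, 8);  v_rel = (11, 2),  |v_rel|² = 125
v_rel×d = (11)·(8) − (2)·(6) = 76
since m = R²·125 − 76²:  R² = (5776 + 4349) / 125 = 81
R = √81 = 9  ⇒  r_B = 9 − 3 = 6

rB=6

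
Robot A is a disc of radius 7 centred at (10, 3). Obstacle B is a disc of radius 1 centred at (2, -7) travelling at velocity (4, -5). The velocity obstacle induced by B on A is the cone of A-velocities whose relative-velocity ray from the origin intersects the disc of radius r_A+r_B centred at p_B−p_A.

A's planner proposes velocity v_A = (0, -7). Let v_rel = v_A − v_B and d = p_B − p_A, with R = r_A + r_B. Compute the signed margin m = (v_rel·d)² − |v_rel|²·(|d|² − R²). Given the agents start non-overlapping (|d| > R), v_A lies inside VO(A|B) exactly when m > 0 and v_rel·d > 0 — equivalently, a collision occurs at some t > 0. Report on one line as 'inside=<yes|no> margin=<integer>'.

d = (-8, -10),  |d|² = 164;  R = 7+1 = 8,  c = 164−8² = 100
v_rel = (-4, -2),  |v_rel|² = 20;  v_rel·d = (-4)·(-8) + (-2)·(-10) = 52
20·t² − 104·t + 100 = 0  ⇒  m = 52² − 20·100 = 704
m = 704 > 0,  v_rel·d = 52 > 0  ⇒  inside

inside=yes margin=704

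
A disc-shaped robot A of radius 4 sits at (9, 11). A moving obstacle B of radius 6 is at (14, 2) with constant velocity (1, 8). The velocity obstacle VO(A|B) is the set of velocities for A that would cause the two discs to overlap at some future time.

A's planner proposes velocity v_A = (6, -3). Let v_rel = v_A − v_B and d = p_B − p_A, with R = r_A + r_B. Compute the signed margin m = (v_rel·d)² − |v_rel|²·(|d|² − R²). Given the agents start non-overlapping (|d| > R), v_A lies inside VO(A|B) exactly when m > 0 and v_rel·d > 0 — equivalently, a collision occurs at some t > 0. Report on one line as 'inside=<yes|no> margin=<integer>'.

d = (5, -9),  |d|² = 106;  R = 4+6 = 10,  c = 106−10² = 6
v_rel = (5, -11),  |v_rel|² = 146;  v_rel·d = (5)·(5) + (-11)·(-9) = 124
146·t² − 248·t + 6 = 0  ⇒  m = 124² − 146·6 = 14500
m = 14500 > 0,  v_rel·d = 124 > 0  ⇒  inside

inside=yes margin=14500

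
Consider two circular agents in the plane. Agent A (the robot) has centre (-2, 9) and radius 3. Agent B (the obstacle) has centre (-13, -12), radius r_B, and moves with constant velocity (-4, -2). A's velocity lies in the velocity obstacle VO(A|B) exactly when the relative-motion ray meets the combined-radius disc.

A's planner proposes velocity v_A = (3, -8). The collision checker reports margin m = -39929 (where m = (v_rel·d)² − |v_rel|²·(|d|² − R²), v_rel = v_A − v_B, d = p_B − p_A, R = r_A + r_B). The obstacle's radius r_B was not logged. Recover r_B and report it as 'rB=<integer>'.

m = -39929
d = (-11, -21);  v_rel = (7, -6),  |v_rel|² = 85
v_rel×d = (7)·(-21) − (-6)·(-11) = -213
since m = R²·85 − (-213)²:  R² = (45369 + -39929) / 85 = 64
R = √64 = 8  ⇒  r_B = 8 − 3 = 5

rB=5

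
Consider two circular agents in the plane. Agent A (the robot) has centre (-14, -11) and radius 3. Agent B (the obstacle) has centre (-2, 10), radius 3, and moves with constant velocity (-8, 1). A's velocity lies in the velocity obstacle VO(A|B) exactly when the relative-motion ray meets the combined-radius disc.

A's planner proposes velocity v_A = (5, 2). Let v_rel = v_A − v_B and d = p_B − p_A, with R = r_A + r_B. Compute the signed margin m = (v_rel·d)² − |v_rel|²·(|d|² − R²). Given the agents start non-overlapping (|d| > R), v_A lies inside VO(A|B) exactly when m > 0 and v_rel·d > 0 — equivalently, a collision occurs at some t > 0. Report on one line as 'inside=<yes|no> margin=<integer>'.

d = (12, 21),  |d|² = 585;  R = 3+3 = 6,  c = 585−6² = 549
v_rel = (13, 1),  |v_rel|² = 170;  v_rel·d = (13)·(12) + (1)·(21) = 177
170·t² − 354·t + 549 = 0  ⇒  m = 177² − 170·549 = -62001
m = -62001 < 0,  v_rel·d = 177 > 0  ⇒  outside

inside=no margin=-62001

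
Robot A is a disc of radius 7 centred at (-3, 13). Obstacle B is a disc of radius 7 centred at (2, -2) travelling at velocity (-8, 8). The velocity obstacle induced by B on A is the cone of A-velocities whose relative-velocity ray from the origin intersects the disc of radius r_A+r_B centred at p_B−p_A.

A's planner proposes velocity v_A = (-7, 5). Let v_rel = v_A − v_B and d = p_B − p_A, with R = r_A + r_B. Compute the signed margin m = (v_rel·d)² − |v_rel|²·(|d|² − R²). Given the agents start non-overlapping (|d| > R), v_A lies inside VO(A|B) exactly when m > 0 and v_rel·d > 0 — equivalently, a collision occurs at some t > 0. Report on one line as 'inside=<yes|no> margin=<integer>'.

d = (5, -15),  |d|² = 250;  R = 7+7 = 14,  c = 250−14² = 54
v_rel = (1, -3),  |v_rel|² = 10;  v_rel·d = (1)·(5) + (-3)·(-15) = 50
10·t² − 100·t + 54 = 0  ⇒  m = 50² − 10·54 = 1960
m = 1960 > 0,  v_rel·d = 50 > 0  ⇒  inside

inside=yes margin=1960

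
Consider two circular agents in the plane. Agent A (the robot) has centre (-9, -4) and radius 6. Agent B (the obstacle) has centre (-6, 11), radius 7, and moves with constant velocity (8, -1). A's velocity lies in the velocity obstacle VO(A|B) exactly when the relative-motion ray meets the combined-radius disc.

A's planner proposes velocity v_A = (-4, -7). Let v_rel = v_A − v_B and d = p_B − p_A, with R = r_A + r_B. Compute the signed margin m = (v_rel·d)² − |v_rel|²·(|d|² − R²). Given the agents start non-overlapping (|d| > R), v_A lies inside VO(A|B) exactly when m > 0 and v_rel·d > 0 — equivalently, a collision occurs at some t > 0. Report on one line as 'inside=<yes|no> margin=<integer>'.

d = (3, 15),  |d|² = 234;  R = 6+7 = 13,  c = 234−13² = 65
v_rel = (-12, -6),  |v_rel|² = 180;  v_rel·d = (-12)·(3) + (-6)·(15) = -126
180·t² + 252·t + 65 = 0  ⇒  m = (-126)² − 180·65 = 4176
m = 4176 > 0,  v_rel·d = -126 < 0  ⇒  outside

inside=no margin=4176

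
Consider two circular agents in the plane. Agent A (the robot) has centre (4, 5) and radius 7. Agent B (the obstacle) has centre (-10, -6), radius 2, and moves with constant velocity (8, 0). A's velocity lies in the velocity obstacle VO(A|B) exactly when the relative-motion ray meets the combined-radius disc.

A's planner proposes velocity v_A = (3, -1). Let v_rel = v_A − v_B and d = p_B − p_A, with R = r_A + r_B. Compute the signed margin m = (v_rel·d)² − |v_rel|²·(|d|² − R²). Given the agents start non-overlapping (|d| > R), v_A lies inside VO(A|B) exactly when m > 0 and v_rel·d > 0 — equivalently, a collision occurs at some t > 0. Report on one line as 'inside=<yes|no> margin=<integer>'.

d = (-14, -11),  |d|² = 317;  R = 7+2 = 9,  c = 317−9² = 236
v_rel = (-5, -1),  |v_rel|² = 26;  v_rel·d = (-5)·(-14) + (-1)·(-11) = 81
26·t² − 162·t + 236 = 0  ⇒  m = 81² − 26·236 = 425
m = 425 > 0,  v_rel·d = 81 > 0  ⇒  inside

inside=yes margin=425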